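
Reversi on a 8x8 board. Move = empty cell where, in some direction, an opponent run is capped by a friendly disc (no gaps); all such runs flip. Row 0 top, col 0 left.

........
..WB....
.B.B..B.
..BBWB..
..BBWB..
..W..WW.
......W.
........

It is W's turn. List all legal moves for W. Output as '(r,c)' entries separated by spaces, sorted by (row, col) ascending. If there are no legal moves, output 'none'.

Answer: (1,4) (1,7) (2,2) (2,5) (3,0) (3,1) (3,6) (4,1) (4,6)

Derivation:
(0,2): no bracket -> illegal
(0,3): no bracket -> illegal
(0,4): no bracket -> illegal
(1,0): no bracket -> illegal
(1,1): no bracket -> illegal
(1,4): flips 1 -> legal
(1,5): no bracket -> illegal
(1,6): no bracket -> illegal
(1,7): flips 2 -> legal
(2,0): no bracket -> illegal
(2,2): flips 3 -> legal
(2,4): no bracket -> illegal
(2,5): flips 2 -> legal
(2,7): no bracket -> illegal
(3,0): flips 1 -> legal
(3,1): flips 2 -> legal
(3,6): flips 1 -> legal
(3,7): no bracket -> illegal
(4,1): flips 2 -> legal
(4,6): flips 1 -> legal
(5,1): no bracket -> illegal
(5,3): no bracket -> illegal
(5,4): no bracket -> illegal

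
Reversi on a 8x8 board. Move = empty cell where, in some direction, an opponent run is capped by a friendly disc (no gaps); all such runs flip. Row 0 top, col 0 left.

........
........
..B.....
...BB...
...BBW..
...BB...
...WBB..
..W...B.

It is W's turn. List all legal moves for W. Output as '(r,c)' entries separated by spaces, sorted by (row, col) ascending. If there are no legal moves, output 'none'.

(1,1): no bracket -> illegal
(1,2): no bracket -> illegal
(1,3): no bracket -> illegal
(2,1): no bracket -> illegal
(2,3): flips 4 -> legal
(2,4): no bracket -> illegal
(2,5): no bracket -> illegal
(3,1): no bracket -> illegal
(3,2): no bracket -> illegal
(3,5): no bracket -> illegal
(4,2): flips 2 -> legal
(5,2): no bracket -> illegal
(5,5): no bracket -> illegal
(5,6): no bracket -> illegal
(6,2): no bracket -> illegal
(6,6): flips 2 -> legal
(6,7): no bracket -> illegal
(7,3): no bracket -> illegal
(7,4): no bracket -> illegal
(7,5): no bracket -> illegal
(7,7): no bracket -> illegal

Answer: (2,3) (4,2) (6,6)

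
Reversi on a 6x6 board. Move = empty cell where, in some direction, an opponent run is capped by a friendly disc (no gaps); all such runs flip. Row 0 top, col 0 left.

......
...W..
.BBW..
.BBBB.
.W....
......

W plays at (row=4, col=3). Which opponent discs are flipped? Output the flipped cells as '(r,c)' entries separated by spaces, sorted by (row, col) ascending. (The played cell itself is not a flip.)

Answer: (3,3)

Derivation:
Dir NW: opp run (3,2) (2,1), next='.' -> no flip
Dir N: opp run (3,3) capped by W -> flip
Dir NE: opp run (3,4), next='.' -> no flip
Dir W: first cell '.' (not opp) -> no flip
Dir E: first cell '.' (not opp) -> no flip
Dir SW: first cell '.' (not opp) -> no flip
Dir S: first cell '.' (not opp) -> no flip
Dir SE: first cell '.' (not opp) -> no flip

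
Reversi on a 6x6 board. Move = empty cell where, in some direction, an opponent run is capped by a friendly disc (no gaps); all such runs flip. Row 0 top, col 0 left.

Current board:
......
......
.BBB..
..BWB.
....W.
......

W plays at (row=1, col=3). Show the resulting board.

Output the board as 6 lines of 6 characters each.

Place W at (1,3); scan 8 dirs for brackets.
Dir NW: first cell '.' (not opp) -> no flip
Dir N: first cell '.' (not opp) -> no flip
Dir NE: first cell '.' (not opp) -> no flip
Dir W: first cell '.' (not opp) -> no flip
Dir E: first cell '.' (not opp) -> no flip
Dir SW: opp run (2,2), next='.' -> no flip
Dir S: opp run (2,3) capped by W -> flip
Dir SE: first cell '.' (not opp) -> no flip
All flips: (2,3)

Answer: ......
...W..
.BBW..
..BWB.
....W.
......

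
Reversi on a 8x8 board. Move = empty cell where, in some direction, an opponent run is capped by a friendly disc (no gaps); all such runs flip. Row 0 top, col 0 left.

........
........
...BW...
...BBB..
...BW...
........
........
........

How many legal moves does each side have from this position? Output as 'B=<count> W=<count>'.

Answer: B=8 W=4

Derivation:
-- B to move --
(1,3): flips 1 -> legal
(1,4): flips 1 -> legal
(1,5): flips 1 -> legal
(2,5): flips 1 -> legal
(4,5): flips 1 -> legal
(5,3): flips 1 -> legal
(5,4): flips 1 -> legal
(5,5): flips 1 -> legal
B mobility = 8
-- W to move --
(1,2): no bracket -> illegal
(1,3): no bracket -> illegal
(1,4): no bracket -> illegal
(2,2): flips 2 -> legal
(2,5): no bracket -> illegal
(2,6): flips 1 -> legal
(3,2): no bracket -> illegal
(3,6): no bracket -> illegal
(4,2): flips 2 -> legal
(4,5): no bracket -> illegal
(4,6): flips 1 -> legal
(5,2): no bracket -> illegal
(5,3): no bracket -> illegal
(5,4): no bracket -> illegal
W mobility = 4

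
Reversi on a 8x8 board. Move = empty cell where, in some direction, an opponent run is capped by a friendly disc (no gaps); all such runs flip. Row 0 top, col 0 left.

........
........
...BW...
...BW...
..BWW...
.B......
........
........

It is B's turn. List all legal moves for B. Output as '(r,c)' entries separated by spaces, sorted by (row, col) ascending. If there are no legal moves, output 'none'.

Answer: (1,5) (2,5) (3,5) (4,5) (5,3) (5,5)

Derivation:
(1,3): no bracket -> illegal
(1,4): no bracket -> illegal
(1,5): flips 1 -> legal
(2,5): flips 1 -> legal
(3,2): no bracket -> illegal
(3,5): flips 1 -> legal
(4,5): flips 3 -> legal
(5,2): no bracket -> illegal
(5,3): flips 1 -> legal
(5,4): no bracket -> illegal
(5,5): flips 1 -> legal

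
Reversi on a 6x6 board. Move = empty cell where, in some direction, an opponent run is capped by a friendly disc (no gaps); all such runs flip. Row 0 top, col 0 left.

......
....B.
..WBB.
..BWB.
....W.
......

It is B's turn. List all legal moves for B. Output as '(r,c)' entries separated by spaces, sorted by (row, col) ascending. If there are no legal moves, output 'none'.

(1,1): no bracket -> illegal
(1,2): flips 1 -> legal
(1,3): no bracket -> illegal
(2,1): flips 1 -> legal
(3,1): no bracket -> illegal
(3,5): no bracket -> illegal
(4,2): flips 1 -> legal
(4,3): flips 1 -> legal
(4,5): no bracket -> illegal
(5,3): no bracket -> illegal
(5,4): flips 1 -> legal
(5,5): no bracket -> illegal

Answer: (1,2) (2,1) (4,2) (4,3) (5,4)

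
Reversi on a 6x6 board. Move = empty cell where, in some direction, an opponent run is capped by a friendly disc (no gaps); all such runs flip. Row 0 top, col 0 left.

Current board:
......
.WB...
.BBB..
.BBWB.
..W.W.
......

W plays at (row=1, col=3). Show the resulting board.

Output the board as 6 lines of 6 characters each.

Answer: ......
.WWW..
.BBW..
.BBWB.
..W.W.
......

Derivation:
Place W at (1,3); scan 8 dirs for brackets.
Dir NW: first cell '.' (not opp) -> no flip
Dir N: first cell '.' (not opp) -> no flip
Dir NE: first cell '.' (not opp) -> no flip
Dir W: opp run (1,2) capped by W -> flip
Dir E: first cell '.' (not opp) -> no flip
Dir SW: opp run (2,2) (3,1), next='.' -> no flip
Dir S: opp run (2,3) capped by W -> flip
Dir SE: first cell '.' (not opp) -> no flip
All flips: (1,2) (2,3)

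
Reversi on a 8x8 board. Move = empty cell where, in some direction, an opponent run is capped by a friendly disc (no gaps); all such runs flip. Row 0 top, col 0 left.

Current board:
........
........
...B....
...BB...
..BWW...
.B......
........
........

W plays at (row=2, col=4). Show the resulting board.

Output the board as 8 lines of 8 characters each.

Answer: ........
........
...BW...
...BW...
..BWW...
.B......
........
........

Derivation:
Place W at (2,4); scan 8 dirs for brackets.
Dir NW: first cell '.' (not opp) -> no flip
Dir N: first cell '.' (not opp) -> no flip
Dir NE: first cell '.' (not opp) -> no flip
Dir W: opp run (2,3), next='.' -> no flip
Dir E: first cell '.' (not opp) -> no flip
Dir SW: opp run (3,3) (4,2) (5,1), next='.' -> no flip
Dir S: opp run (3,4) capped by W -> flip
Dir SE: first cell '.' (not opp) -> no flip
All flips: (3,4)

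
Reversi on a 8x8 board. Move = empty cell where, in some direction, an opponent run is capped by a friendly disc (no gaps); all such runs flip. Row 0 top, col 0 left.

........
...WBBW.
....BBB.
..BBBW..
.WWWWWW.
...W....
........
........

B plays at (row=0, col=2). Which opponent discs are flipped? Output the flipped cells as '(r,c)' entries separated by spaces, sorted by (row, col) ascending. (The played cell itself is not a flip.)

Answer: (1,3)

Derivation:
Dir NW: edge -> no flip
Dir N: edge -> no flip
Dir NE: edge -> no flip
Dir W: first cell '.' (not opp) -> no flip
Dir E: first cell '.' (not opp) -> no flip
Dir SW: first cell '.' (not opp) -> no flip
Dir S: first cell '.' (not opp) -> no flip
Dir SE: opp run (1,3) capped by B -> flip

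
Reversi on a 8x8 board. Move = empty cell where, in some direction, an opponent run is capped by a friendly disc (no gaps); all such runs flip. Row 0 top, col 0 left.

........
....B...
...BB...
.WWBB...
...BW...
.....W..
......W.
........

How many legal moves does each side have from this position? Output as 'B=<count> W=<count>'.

-- B to move --
(2,0): no bracket -> illegal
(2,1): flips 1 -> legal
(2,2): no bracket -> illegal
(3,0): flips 2 -> legal
(3,5): no bracket -> illegal
(4,0): no bracket -> illegal
(4,1): flips 1 -> legal
(4,2): no bracket -> illegal
(4,5): flips 1 -> legal
(4,6): no bracket -> illegal
(5,3): no bracket -> illegal
(5,4): flips 1 -> legal
(5,6): no bracket -> illegal
(5,7): no bracket -> illegal
(6,4): no bracket -> illegal
(6,5): no bracket -> illegal
(6,7): no bracket -> illegal
(7,5): no bracket -> illegal
(7,6): no bracket -> illegal
(7,7): flips 3 -> legal
B mobility = 6
-- W to move --
(0,3): no bracket -> illegal
(0,4): flips 3 -> legal
(0,5): flips 2 -> legal
(1,2): no bracket -> illegal
(1,3): no bracket -> illegal
(1,5): no bracket -> illegal
(2,2): flips 1 -> legal
(2,5): no bracket -> illegal
(3,5): flips 2 -> legal
(4,2): flips 1 -> legal
(4,5): no bracket -> illegal
(5,2): no bracket -> illegal
(5,3): no bracket -> illegal
(5,4): flips 1 -> legal
W mobility = 6

Answer: B=6 W=6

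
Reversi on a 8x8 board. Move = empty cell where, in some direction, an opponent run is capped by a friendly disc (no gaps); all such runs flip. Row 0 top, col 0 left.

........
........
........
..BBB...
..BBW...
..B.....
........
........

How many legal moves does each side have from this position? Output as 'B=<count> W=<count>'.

Answer: B=3 W=3

Derivation:
-- B to move --
(3,5): no bracket -> illegal
(4,5): flips 1 -> legal
(5,3): no bracket -> illegal
(5,4): flips 1 -> legal
(5,5): flips 1 -> legal
B mobility = 3
-- W to move --
(2,1): no bracket -> illegal
(2,2): flips 1 -> legal
(2,3): no bracket -> illegal
(2,4): flips 1 -> legal
(2,5): no bracket -> illegal
(3,1): no bracket -> illegal
(3,5): no bracket -> illegal
(4,1): flips 2 -> legal
(4,5): no bracket -> illegal
(5,1): no bracket -> illegal
(5,3): no bracket -> illegal
(5,4): no bracket -> illegal
(6,1): no bracket -> illegal
(6,2): no bracket -> illegal
(6,3): no bracket -> illegal
W mobility = 3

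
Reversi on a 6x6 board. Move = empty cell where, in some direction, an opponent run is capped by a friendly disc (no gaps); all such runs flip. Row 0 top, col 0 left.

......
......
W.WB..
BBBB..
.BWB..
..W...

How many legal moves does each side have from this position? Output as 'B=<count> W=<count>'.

-- B to move --
(1,0): flips 1 -> legal
(1,1): flips 1 -> legal
(1,2): flips 1 -> legal
(1,3): flips 1 -> legal
(2,1): flips 1 -> legal
(5,1): flips 1 -> legal
(5,3): flips 1 -> legal
B mobility = 7
-- W to move --
(1,2): no bracket -> illegal
(1,3): no bracket -> illegal
(1,4): no bracket -> illegal
(2,1): no bracket -> illegal
(2,4): flips 2 -> legal
(3,4): flips 1 -> legal
(4,0): flips 3 -> legal
(4,4): flips 2 -> legal
(5,0): no bracket -> illegal
(5,1): no bracket -> illegal
(5,3): no bracket -> illegal
(5,4): no bracket -> illegal
W mobility = 4

Answer: B=7 W=4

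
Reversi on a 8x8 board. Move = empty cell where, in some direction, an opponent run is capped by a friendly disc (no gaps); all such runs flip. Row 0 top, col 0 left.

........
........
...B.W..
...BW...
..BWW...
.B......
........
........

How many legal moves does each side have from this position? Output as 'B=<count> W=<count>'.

-- B to move --
(1,4): no bracket -> illegal
(1,5): no bracket -> illegal
(1,6): no bracket -> illegal
(2,4): no bracket -> illegal
(2,6): no bracket -> illegal
(3,2): no bracket -> illegal
(3,5): flips 1 -> legal
(3,6): no bracket -> illegal
(4,5): flips 3 -> legal
(5,2): no bracket -> illegal
(5,3): flips 1 -> legal
(5,4): no bracket -> illegal
(5,5): flips 1 -> legal
B mobility = 4
-- W to move --
(1,2): flips 1 -> legal
(1,3): flips 2 -> legal
(1,4): no bracket -> illegal
(2,2): flips 1 -> legal
(2,4): no bracket -> illegal
(3,1): no bracket -> illegal
(3,2): flips 1 -> legal
(4,0): no bracket -> illegal
(4,1): flips 1 -> legal
(5,0): no bracket -> illegal
(5,2): no bracket -> illegal
(5,3): no bracket -> illegal
(6,0): no bracket -> illegal
(6,1): no bracket -> illegal
(6,2): no bracket -> illegal
W mobility = 5

Answer: B=4 W=5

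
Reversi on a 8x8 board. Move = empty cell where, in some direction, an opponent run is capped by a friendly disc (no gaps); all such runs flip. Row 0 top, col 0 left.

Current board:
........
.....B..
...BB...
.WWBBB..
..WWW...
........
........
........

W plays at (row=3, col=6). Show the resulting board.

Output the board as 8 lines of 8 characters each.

Answer: ........
.....B..
...BB...
.WWWWWW.
..WWW...
........
........
........

Derivation:
Place W at (3,6); scan 8 dirs for brackets.
Dir NW: first cell '.' (not opp) -> no flip
Dir N: first cell '.' (not opp) -> no flip
Dir NE: first cell '.' (not opp) -> no flip
Dir W: opp run (3,5) (3,4) (3,3) capped by W -> flip
Dir E: first cell '.' (not opp) -> no flip
Dir SW: first cell '.' (not opp) -> no flip
Dir S: first cell '.' (not opp) -> no flip
Dir SE: first cell '.' (not opp) -> no flip
All flips: (3,3) (3,4) (3,5)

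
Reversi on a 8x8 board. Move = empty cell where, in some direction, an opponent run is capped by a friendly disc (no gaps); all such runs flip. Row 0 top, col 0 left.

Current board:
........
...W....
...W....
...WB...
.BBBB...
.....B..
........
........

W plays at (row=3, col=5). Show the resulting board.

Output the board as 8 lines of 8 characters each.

Place W at (3,5); scan 8 dirs for brackets.
Dir NW: first cell '.' (not opp) -> no flip
Dir N: first cell '.' (not opp) -> no flip
Dir NE: first cell '.' (not opp) -> no flip
Dir W: opp run (3,4) capped by W -> flip
Dir E: first cell '.' (not opp) -> no flip
Dir SW: opp run (4,4), next='.' -> no flip
Dir S: first cell '.' (not opp) -> no flip
Dir SE: first cell '.' (not opp) -> no flip
All flips: (3,4)

Answer: ........
...W....
...W....
...WWW..
.BBBB...
.....B..
........
........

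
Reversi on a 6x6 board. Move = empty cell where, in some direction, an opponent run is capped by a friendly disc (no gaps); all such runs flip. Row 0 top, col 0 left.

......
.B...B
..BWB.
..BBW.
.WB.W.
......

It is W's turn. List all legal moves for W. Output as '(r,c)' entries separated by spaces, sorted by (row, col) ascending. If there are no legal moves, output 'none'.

Answer: (0,0) (1,4) (2,1) (2,5) (3,1) (4,3)

Derivation:
(0,0): flips 3 -> legal
(0,1): no bracket -> illegal
(0,2): no bracket -> illegal
(0,4): no bracket -> illegal
(0,5): no bracket -> illegal
(1,0): no bracket -> illegal
(1,2): no bracket -> illegal
(1,3): no bracket -> illegal
(1,4): flips 1 -> legal
(2,0): no bracket -> illegal
(2,1): flips 1 -> legal
(2,5): flips 1 -> legal
(3,1): flips 2 -> legal
(3,5): no bracket -> illegal
(4,3): flips 2 -> legal
(5,1): no bracket -> illegal
(5,2): no bracket -> illegal
(5,3): no bracket -> illegal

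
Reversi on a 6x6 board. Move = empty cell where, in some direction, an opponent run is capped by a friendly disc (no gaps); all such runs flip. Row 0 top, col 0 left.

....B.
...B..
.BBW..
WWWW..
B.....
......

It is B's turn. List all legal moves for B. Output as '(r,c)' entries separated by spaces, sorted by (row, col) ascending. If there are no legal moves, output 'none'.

(1,2): no bracket -> illegal
(1,4): no bracket -> illegal
(2,0): flips 1 -> legal
(2,4): flips 1 -> legal
(3,4): no bracket -> illegal
(4,1): flips 1 -> legal
(4,2): flips 1 -> legal
(4,3): flips 3 -> legal
(4,4): flips 1 -> legal

Answer: (2,0) (2,4) (4,1) (4,2) (4,3) (4,4)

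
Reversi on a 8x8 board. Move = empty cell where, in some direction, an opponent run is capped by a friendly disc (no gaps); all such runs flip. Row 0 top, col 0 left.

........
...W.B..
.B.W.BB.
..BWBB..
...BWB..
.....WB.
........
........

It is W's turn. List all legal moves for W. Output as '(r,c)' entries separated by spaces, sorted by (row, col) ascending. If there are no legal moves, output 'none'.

(0,4): no bracket -> illegal
(0,5): flips 4 -> legal
(0,6): no bracket -> illegal
(1,0): no bracket -> illegal
(1,1): no bracket -> illegal
(1,2): no bracket -> illegal
(1,4): no bracket -> illegal
(1,6): no bracket -> illegal
(1,7): flips 2 -> legal
(2,0): no bracket -> illegal
(2,2): no bracket -> illegal
(2,4): flips 1 -> legal
(2,7): no bracket -> illegal
(3,0): no bracket -> illegal
(3,1): flips 1 -> legal
(3,6): flips 2 -> legal
(3,7): no bracket -> illegal
(4,1): flips 1 -> legal
(4,2): flips 1 -> legal
(4,6): flips 1 -> legal
(4,7): no bracket -> illegal
(5,2): no bracket -> illegal
(5,3): flips 1 -> legal
(5,4): no bracket -> illegal
(5,7): flips 1 -> legal
(6,5): no bracket -> illegal
(6,6): no bracket -> illegal
(6,7): flips 3 -> legal

Answer: (0,5) (1,7) (2,4) (3,1) (3,6) (4,1) (4,2) (4,6) (5,3) (5,7) (6,7)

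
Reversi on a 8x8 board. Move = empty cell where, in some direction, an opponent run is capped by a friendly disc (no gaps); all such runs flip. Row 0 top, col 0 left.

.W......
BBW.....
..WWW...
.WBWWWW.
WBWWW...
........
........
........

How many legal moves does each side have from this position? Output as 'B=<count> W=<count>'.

-- B to move --
(0,0): no bracket -> illegal
(0,2): flips 2 -> legal
(0,3): no bracket -> illegal
(1,3): flips 1 -> legal
(1,4): flips 1 -> legal
(1,5): no bracket -> illegal
(2,0): no bracket -> illegal
(2,1): flips 1 -> legal
(2,5): no bracket -> illegal
(2,6): no bracket -> illegal
(2,7): no bracket -> illegal
(3,0): flips 1 -> legal
(3,7): flips 4 -> legal
(4,5): flips 3 -> legal
(4,6): no bracket -> illegal
(4,7): no bracket -> illegal
(5,0): no bracket -> illegal
(5,1): no bracket -> illegal
(5,2): flips 1 -> legal
(5,3): no bracket -> illegal
(5,4): flips 1 -> legal
(5,5): flips 3 -> legal
B mobility = 10
-- W to move --
(0,0): flips 1 -> legal
(0,2): no bracket -> illegal
(2,0): no bracket -> illegal
(2,1): flips 2 -> legal
(3,0): no bracket -> illegal
(5,0): flips 2 -> legal
(5,1): flips 1 -> legal
(5,2): no bracket -> illegal
W mobility = 4

Answer: B=10 W=4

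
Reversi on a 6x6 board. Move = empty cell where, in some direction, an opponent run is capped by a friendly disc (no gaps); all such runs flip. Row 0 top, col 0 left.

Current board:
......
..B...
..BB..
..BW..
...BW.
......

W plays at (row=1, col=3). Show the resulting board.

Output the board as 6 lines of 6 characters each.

Place W at (1,3); scan 8 dirs for brackets.
Dir NW: first cell '.' (not opp) -> no flip
Dir N: first cell '.' (not opp) -> no flip
Dir NE: first cell '.' (not opp) -> no flip
Dir W: opp run (1,2), next='.' -> no flip
Dir E: first cell '.' (not opp) -> no flip
Dir SW: opp run (2,2), next='.' -> no flip
Dir S: opp run (2,3) capped by W -> flip
Dir SE: first cell '.' (not opp) -> no flip
All flips: (2,3)

Answer: ......
..BW..
..BW..
..BW..
...BW.
......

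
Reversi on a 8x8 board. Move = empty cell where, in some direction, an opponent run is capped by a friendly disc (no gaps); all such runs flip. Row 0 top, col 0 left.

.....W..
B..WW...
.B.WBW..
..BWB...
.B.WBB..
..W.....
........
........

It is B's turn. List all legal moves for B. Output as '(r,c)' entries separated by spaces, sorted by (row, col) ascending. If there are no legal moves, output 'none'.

Answer: (0,2) (0,4) (1,2) (1,6) (2,2) (2,6) (4,2) (5,4) (6,1) (6,3)

Derivation:
(0,2): flips 1 -> legal
(0,3): no bracket -> illegal
(0,4): flips 1 -> legal
(0,6): no bracket -> illegal
(1,2): flips 1 -> legal
(1,5): no bracket -> illegal
(1,6): flips 1 -> legal
(2,2): flips 2 -> legal
(2,6): flips 1 -> legal
(3,5): no bracket -> illegal
(3,6): no bracket -> illegal
(4,2): flips 2 -> legal
(5,1): no bracket -> illegal
(5,3): no bracket -> illegal
(5,4): flips 1 -> legal
(6,1): flips 2 -> legal
(6,2): no bracket -> illegal
(6,3): flips 1 -> legal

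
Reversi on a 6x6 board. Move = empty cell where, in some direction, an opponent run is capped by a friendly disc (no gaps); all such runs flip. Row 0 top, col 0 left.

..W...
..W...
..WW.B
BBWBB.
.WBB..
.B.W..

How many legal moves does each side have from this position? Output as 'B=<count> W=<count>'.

Answer: B=6 W=8

Derivation:
-- B to move --
(0,1): flips 2 -> legal
(0,3): no bracket -> illegal
(1,1): flips 1 -> legal
(1,3): flips 2 -> legal
(1,4): no bracket -> illegal
(2,1): flips 1 -> legal
(2,4): no bracket -> illegal
(4,0): flips 1 -> legal
(4,4): no bracket -> illegal
(5,0): no bracket -> illegal
(5,2): flips 1 -> legal
(5,4): no bracket -> illegal
B mobility = 6
-- W to move --
(1,4): no bracket -> illegal
(1,5): no bracket -> illegal
(2,0): flips 2 -> legal
(2,1): flips 1 -> legal
(2,4): no bracket -> illegal
(3,5): flips 2 -> legal
(4,0): flips 1 -> legal
(4,4): flips 3 -> legal
(4,5): flips 1 -> legal
(5,0): no bracket -> illegal
(5,2): flips 1 -> legal
(5,4): flips 1 -> legal
W mobility = 8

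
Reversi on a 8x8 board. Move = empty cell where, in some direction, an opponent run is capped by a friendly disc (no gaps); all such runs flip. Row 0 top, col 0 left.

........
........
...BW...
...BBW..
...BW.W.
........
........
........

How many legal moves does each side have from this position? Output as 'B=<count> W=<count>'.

Answer: B=7 W=3

Derivation:
-- B to move --
(1,3): no bracket -> illegal
(1,4): flips 1 -> legal
(1,5): flips 1 -> legal
(2,5): flips 1 -> legal
(2,6): no bracket -> illegal
(3,6): flips 1 -> legal
(3,7): no bracket -> illegal
(4,5): flips 1 -> legal
(4,7): no bracket -> illegal
(5,3): no bracket -> illegal
(5,4): flips 1 -> legal
(5,5): flips 1 -> legal
(5,6): no bracket -> illegal
(5,7): no bracket -> illegal
B mobility = 7
-- W to move --
(1,2): no bracket -> illegal
(1,3): no bracket -> illegal
(1,4): no bracket -> illegal
(2,2): flips 2 -> legal
(2,5): no bracket -> illegal
(3,2): flips 2 -> legal
(4,2): flips 2 -> legal
(4,5): no bracket -> illegal
(5,2): no bracket -> illegal
(5,3): no bracket -> illegal
(5,4): no bracket -> illegal
W mobility = 3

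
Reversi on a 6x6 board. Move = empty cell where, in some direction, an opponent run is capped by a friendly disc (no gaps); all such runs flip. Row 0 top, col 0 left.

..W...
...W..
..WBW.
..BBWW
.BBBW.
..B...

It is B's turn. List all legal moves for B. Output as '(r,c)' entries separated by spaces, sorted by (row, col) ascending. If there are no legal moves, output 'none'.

Answer: (0,3) (1,1) (1,2) (1,5) (2,1) (2,5) (4,5) (5,5)

Derivation:
(0,1): no bracket -> illegal
(0,3): flips 1 -> legal
(0,4): no bracket -> illegal
(1,1): flips 1 -> legal
(1,2): flips 1 -> legal
(1,4): no bracket -> illegal
(1,5): flips 1 -> legal
(2,1): flips 1 -> legal
(2,5): flips 2 -> legal
(3,1): no bracket -> illegal
(4,5): flips 2 -> legal
(5,3): no bracket -> illegal
(5,4): no bracket -> illegal
(5,5): flips 1 -> legal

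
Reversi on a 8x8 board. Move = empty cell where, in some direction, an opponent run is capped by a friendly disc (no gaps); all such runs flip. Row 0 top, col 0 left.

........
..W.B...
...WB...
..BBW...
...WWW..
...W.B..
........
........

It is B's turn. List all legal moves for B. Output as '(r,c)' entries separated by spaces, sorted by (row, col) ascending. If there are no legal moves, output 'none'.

Answer: (1,3) (2,2) (3,5) (5,4) (6,3)

Derivation:
(0,1): no bracket -> illegal
(0,2): no bracket -> illegal
(0,3): no bracket -> illegal
(1,1): no bracket -> illegal
(1,3): flips 1 -> legal
(2,1): no bracket -> illegal
(2,2): flips 1 -> legal
(2,5): no bracket -> illegal
(3,5): flips 2 -> legal
(3,6): no bracket -> illegal
(4,2): no bracket -> illegal
(4,6): no bracket -> illegal
(5,2): no bracket -> illegal
(5,4): flips 3 -> legal
(5,6): no bracket -> illegal
(6,2): no bracket -> illegal
(6,3): flips 2 -> legal
(6,4): no bracket -> illegal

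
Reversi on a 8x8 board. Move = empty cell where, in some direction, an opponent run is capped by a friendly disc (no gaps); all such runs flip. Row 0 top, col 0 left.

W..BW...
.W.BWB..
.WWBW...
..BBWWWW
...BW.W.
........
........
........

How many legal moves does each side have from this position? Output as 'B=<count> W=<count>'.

Answer: B=9 W=10

Derivation:
-- B to move --
(0,1): no bracket -> illegal
(0,2): no bracket -> illegal
(0,5): flips 2 -> legal
(1,0): flips 1 -> legal
(1,2): flips 1 -> legal
(2,0): flips 2 -> legal
(2,5): flips 3 -> legal
(2,6): no bracket -> illegal
(2,7): no bracket -> illegal
(3,0): no bracket -> illegal
(3,1): flips 1 -> legal
(4,5): flips 2 -> legal
(4,7): no bracket -> illegal
(5,3): no bracket -> illegal
(5,4): no bracket -> illegal
(5,5): flips 1 -> legal
(5,6): no bracket -> illegal
(5,7): flips 3 -> legal
B mobility = 9
-- W to move --
(0,2): flips 2 -> legal
(0,5): no bracket -> illegal
(0,6): flips 1 -> legal
(1,2): flips 2 -> legal
(1,6): flips 1 -> legal
(2,5): no bracket -> illegal
(2,6): flips 1 -> legal
(3,1): flips 2 -> legal
(4,1): flips 2 -> legal
(4,2): flips 3 -> legal
(5,2): flips 1 -> legal
(5,3): no bracket -> illegal
(5,4): flips 2 -> legal
W mobility = 10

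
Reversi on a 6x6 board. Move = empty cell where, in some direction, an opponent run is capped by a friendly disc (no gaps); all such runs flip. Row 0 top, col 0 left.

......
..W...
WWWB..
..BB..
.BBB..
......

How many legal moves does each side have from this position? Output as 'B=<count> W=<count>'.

Answer: B=4 W=5

Derivation:
-- B to move --
(0,1): flips 1 -> legal
(0,2): flips 2 -> legal
(0,3): no bracket -> illegal
(1,0): flips 1 -> legal
(1,1): flips 1 -> legal
(1,3): no bracket -> illegal
(3,0): no bracket -> illegal
(3,1): no bracket -> illegal
B mobility = 4
-- W to move --
(1,3): no bracket -> illegal
(1,4): no bracket -> illegal
(2,4): flips 1 -> legal
(3,0): no bracket -> illegal
(3,1): no bracket -> illegal
(3,4): flips 1 -> legal
(4,0): no bracket -> illegal
(4,4): flips 1 -> legal
(5,0): no bracket -> illegal
(5,1): no bracket -> illegal
(5,2): flips 2 -> legal
(5,3): no bracket -> illegal
(5,4): flips 2 -> legal
W mobility = 5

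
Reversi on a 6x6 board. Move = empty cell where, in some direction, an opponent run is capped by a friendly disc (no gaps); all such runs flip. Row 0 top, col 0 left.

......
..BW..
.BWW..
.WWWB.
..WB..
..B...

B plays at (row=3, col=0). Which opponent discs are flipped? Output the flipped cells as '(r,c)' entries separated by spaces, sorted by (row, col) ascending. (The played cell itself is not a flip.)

Dir NW: edge -> no flip
Dir N: first cell '.' (not opp) -> no flip
Dir NE: first cell 'B' (not opp) -> no flip
Dir W: edge -> no flip
Dir E: opp run (3,1) (3,2) (3,3) capped by B -> flip
Dir SW: edge -> no flip
Dir S: first cell '.' (not opp) -> no flip
Dir SE: first cell '.' (not opp) -> no flip

Answer: (3,1) (3,2) (3,3)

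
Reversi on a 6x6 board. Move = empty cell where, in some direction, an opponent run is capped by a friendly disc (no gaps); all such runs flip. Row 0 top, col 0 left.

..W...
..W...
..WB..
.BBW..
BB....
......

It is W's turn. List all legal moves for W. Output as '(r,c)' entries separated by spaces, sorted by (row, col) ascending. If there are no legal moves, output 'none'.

(1,3): flips 1 -> legal
(1,4): no bracket -> illegal
(2,0): no bracket -> illegal
(2,1): no bracket -> illegal
(2,4): flips 1 -> legal
(3,0): flips 2 -> legal
(3,4): flips 1 -> legal
(4,2): flips 1 -> legal
(4,3): no bracket -> illegal
(5,0): no bracket -> illegal
(5,1): no bracket -> illegal
(5,2): no bracket -> illegal

Answer: (1,3) (2,4) (3,0) (3,4) (4,2)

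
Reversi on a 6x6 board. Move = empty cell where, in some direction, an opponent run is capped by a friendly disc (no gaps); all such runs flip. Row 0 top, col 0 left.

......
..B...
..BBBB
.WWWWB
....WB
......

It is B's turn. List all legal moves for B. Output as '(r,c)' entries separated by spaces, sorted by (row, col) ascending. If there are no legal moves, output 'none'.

Answer: (3,0) (4,0) (4,1) (4,2) (4,3) (5,3) (5,4) (5,5)

Derivation:
(2,0): no bracket -> illegal
(2,1): no bracket -> illegal
(3,0): flips 4 -> legal
(4,0): flips 1 -> legal
(4,1): flips 1 -> legal
(4,2): flips 2 -> legal
(4,3): flips 3 -> legal
(5,3): flips 1 -> legal
(5,4): flips 2 -> legal
(5,5): flips 2 -> legal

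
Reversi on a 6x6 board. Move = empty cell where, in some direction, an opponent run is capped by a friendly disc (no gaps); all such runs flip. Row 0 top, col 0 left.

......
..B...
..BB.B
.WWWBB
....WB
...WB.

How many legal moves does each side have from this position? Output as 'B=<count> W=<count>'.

-- B to move --
(2,0): no bracket -> illegal
(2,1): no bracket -> illegal
(2,4): no bracket -> illegal
(3,0): flips 3 -> legal
(4,0): flips 1 -> legal
(4,1): flips 1 -> legal
(4,2): flips 1 -> legal
(4,3): flips 2 -> legal
(5,2): flips 1 -> legal
(5,5): flips 2 -> legal
B mobility = 7
-- W to move --
(0,1): no bracket -> illegal
(0,2): flips 2 -> legal
(0,3): no bracket -> illegal
(1,1): flips 1 -> legal
(1,3): flips 2 -> legal
(1,4): flips 1 -> legal
(1,5): no bracket -> illegal
(2,1): no bracket -> illegal
(2,4): flips 1 -> legal
(4,3): no bracket -> illegal
(5,5): flips 1 -> legal
W mobility = 6

Answer: B=7 W=6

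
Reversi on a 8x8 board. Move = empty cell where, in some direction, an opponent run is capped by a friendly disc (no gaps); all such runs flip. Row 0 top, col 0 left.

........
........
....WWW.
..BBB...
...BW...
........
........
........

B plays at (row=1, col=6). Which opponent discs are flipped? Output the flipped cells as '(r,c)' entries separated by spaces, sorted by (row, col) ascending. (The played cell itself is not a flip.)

Dir NW: first cell '.' (not opp) -> no flip
Dir N: first cell '.' (not opp) -> no flip
Dir NE: first cell '.' (not opp) -> no flip
Dir W: first cell '.' (not opp) -> no flip
Dir E: first cell '.' (not opp) -> no flip
Dir SW: opp run (2,5) capped by B -> flip
Dir S: opp run (2,6), next='.' -> no flip
Dir SE: first cell '.' (not opp) -> no flip

Answer: (2,5)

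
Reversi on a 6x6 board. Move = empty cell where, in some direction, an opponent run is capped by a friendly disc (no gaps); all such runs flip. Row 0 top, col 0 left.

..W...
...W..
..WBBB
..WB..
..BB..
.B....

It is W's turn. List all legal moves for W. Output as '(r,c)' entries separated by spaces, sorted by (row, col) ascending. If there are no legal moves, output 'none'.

Answer: (1,4) (3,4) (3,5) (4,4) (5,2) (5,3) (5,4)

Derivation:
(1,2): no bracket -> illegal
(1,4): flips 1 -> legal
(1,5): no bracket -> illegal
(3,1): no bracket -> illegal
(3,4): flips 1 -> legal
(3,5): flips 1 -> legal
(4,0): no bracket -> illegal
(4,1): no bracket -> illegal
(4,4): flips 1 -> legal
(5,0): no bracket -> illegal
(5,2): flips 1 -> legal
(5,3): flips 3 -> legal
(5,4): flips 1 -> legal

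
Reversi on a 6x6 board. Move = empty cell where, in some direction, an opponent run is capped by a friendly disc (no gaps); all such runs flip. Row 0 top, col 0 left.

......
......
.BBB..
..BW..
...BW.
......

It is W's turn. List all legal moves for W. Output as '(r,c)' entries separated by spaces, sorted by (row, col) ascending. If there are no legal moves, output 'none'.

Answer: (1,1) (1,3) (3,1) (4,2) (5,3)

Derivation:
(1,0): no bracket -> illegal
(1,1): flips 1 -> legal
(1,2): no bracket -> illegal
(1,3): flips 1 -> legal
(1,4): no bracket -> illegal
(2,0): no bracket -> illegal
(2,4): no bracket -> illegal
(3,0): no bracket -> illegal
(3,1): flips 1 -> legal
(3,4): no bracket -> illegal
(4,1): no bracket -> illegal
(4,2): flips 1 -> legal
(5,2): no bracket -> illegal
(5,3): flips 1 -> legal
(5,4): no bracket -> illegal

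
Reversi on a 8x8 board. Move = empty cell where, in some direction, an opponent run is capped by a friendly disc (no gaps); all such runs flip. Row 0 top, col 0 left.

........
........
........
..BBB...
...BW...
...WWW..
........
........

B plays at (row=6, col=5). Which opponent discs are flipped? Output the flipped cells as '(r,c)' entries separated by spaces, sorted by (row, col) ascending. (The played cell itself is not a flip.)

Dir NW: opp run (5,4) capped by B -> flip
Dir N: opp run (5,5), next='.' -> no flip
Dir NE: first cell '.' (not opp) -> no flip
Dir W: first cell '.' (not opp) -> no flip
Dir E: first cell '.' (not opp) -> no flip
Dir SW: first cell '.' (not opp) -> no flip
Dir S: first cell '.' (not opp) -> no flip
Dir SE: first cell '.' (not opp) -> no flip

Answer: (5,4)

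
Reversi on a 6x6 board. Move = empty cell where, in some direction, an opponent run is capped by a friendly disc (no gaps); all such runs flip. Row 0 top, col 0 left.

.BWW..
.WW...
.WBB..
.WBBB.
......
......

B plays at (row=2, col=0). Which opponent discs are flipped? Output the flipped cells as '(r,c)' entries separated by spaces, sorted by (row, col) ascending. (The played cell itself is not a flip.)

Answer: (2,1)

Derivation:
Dir NW: edge -> no flip
Dir N: first cell '.' (not opp) -> no flip
Dir NE: opp run (1,1) (0,2), next=edge -> no flip
Dir W: edge -> no flip
Dir E: opp run (2,1) capped by B -> flip
Dir SW: edge -> no flip
Dir S: first cell '.' (not opp) -> no flip
Dir SE: opp run (3,1), next='.' -> no flip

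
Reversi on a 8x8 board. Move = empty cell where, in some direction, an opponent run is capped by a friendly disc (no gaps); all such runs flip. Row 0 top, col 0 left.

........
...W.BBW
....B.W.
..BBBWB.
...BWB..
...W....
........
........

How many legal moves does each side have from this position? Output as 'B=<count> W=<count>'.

-- B to move --
(0,2): flips 1 -> legal
(0,3): no bracket -> illegal
(0,4): no bracket -> illegal
(0,6): no bracket -> illegal
(0,7): no bracket -> illegal
(1,2): no bracket -> illegal
(1,4): no bracket -> illegal
(2,2): no bracket -> illegal
(2,3): no bracket -> illegal
(2,5): flips 1 -> legal
(2,7): no bracket -> illegal
(3,7): flips 1 -> legal
(4,2): no bracket -> illegal
(4,6): flips 1 -> legal
(5,2): no bracket -> illegal
(5,4): flips 1 -> legal
(5,5): flips 1 -> legal
(6,2): no bracket -> illegal
(6,3): flips 1 -> legal
(6,4): no bracket -> illegal
B mobility = 7
-- W to move --
(0,4): flips 1 -> legal
(0,5): no bracket -> illegal
(0,6): flips 1 -> legal
(0,7): no bracket -> illegal
(1,4): flips 4 -> legal
(2,1): no bracket -> illegal
(2,2): flips 1 -> legal
(2,3): flips 2 -> legal
(2,5): no bracket -> illegal
(2,7): no bracket -> illegal
(3,1): flips 3 -> legal
(3,7): flips 1 -> legal
(4,1): no bracket -> illegal
(4,2): flips 1 -> legal
(4,6): flips 2 -> legal
(4,7): no bracket -> illegal
(5,2): no bracket -> illegal
(5,4): no bracket -> illegal
(5,5): flips 1 -> legal
(5,6): no bracket -> illegal
W mobility = 10

Answer: B=7 W=10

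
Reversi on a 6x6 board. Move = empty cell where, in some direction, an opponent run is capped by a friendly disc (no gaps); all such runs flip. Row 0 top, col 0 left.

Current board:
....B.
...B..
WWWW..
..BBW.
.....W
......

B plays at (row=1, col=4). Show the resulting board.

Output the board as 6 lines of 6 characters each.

Place B at (1,4); scan 8 dirs for brackets.
Dir NW: first cell '.' (not opp) -> no flip
Dir N: first cell 'B' (not opp) -> no flip
Dir NE: first cell '.' (not opp) -> no flip
Dir W: first cell 'B' (not opp) -> no flip
Dir E: first cell '.' (not opp) -> no flip
Dir SW: opp run (2,3) capped by B -> flip
Dir S: first cell '.' (not opp) -> no flip
Dir SE: first cell '.' (not opp) -> no flip
All flips: (2,3)

Answer: ....B.
...BB.
WWWB..
..BBW.
.....W
......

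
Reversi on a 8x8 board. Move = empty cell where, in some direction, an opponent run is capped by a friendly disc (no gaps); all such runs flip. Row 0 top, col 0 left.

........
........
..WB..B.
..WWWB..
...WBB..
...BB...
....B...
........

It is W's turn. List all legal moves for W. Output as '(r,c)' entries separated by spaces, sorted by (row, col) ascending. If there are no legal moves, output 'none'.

(1,2): flips 1 -> legal
(1,3): flips 1 -> legal
(1,4): flips 1 -> legal
(1,5): no bracket -> illegal
(1,6): no bracket -> illegal
(1,7): no bracket -> illegal
(2,4): flips 1 -> legal
(2,5): no bracket -> illegal
(2,7): no bracket -> illegal
(3,6): flips 1 -> legal
(3,7): no bracket -> illegal
(4,2): no bracket -> illegal
(4,6): flips 2 -> legal
(5,2): no bracket -> illegal
(5,5): flips 1 -> legal
(5,6): flips 1 -> legal
(6,2): no bracket -> illegal
(6,3): flips 1 -> legal
(6,5): flips 1 -> legal
(7,3): no bracket -> illegal
(7,4): flips 3 -> legal
(7,5): no bracket -> illegal

Answer: (1,2) (1,3) (1,4) (2,4) (3,6) (4,6) (5,5) (5,6) (6,3) (6,5) (7,4)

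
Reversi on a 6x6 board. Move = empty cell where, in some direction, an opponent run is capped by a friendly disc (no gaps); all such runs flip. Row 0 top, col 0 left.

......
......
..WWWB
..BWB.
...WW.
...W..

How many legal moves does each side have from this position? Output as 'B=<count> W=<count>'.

-- B to move --
(1,1): no bracket -> illegal
(1,2): flips 2 -> legal
(1,3): no bracket -> illegal
(1,4): flips 2 -> legal
(1,5): no bracket -> illegal
(2,1): flips 3 -> legal
(3,1): no bracket -> illegal
(3,5): no bracket -> illegal
(4,2): no bracket -> illegal
(4,5): no bracket -> illegal
(5,2): flips 1 -> legal
(5,4): flips 2 -> legal
(5,5): no bracket -> illegal
B mobility = 5
-- W to move --
(1,4): no bracket -> illegal
(1,5): no bracket -> illegal
(2,1): flips 1 -> legal
(3,1): flips 1 -> legal
(3,5): flips 1 -> legal
(4,1): flips 1 -> legal
(4,2): flips 1 -> legal
(4,5): flips 1 -> legal
W mobility = 6

Answer: B=5 W=6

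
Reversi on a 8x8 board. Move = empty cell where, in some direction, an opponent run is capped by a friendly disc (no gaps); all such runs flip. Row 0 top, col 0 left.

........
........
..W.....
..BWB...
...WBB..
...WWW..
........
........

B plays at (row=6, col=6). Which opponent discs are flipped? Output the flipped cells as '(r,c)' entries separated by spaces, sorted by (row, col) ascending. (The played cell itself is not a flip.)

Dir NW: opp run (5,5) capped by B -> flip
Dir N: first cell '.' (not opp) -> no flip
Dir NE: first cell '.' (not opp) -> no flip
Dir W: first cell '.' (not opp) -> no flip
Dir E: first cell '.' (not opp) -> no flip
Dir SW: first cell '.' (not opp) -> no flip
Dir S: first cell '.' (not opp) -> no flip
Dir SE: first cell '.' (not opp) -> no flip

Answer: (5,5)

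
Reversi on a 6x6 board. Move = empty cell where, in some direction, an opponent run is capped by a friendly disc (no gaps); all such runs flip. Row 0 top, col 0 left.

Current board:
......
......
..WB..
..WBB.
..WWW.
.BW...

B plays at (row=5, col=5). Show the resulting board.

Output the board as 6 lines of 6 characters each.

Answer: ......
......
..WB..
..WBB.
..WWB.
.BW..B

Derivation:
Place B at (5,5); scan 8 dirs for brackets.
Dir NW: opp run (4,4) capped by B -> flip
Dir N: first cell '.' (not opp) -> no flip
Dir NE: edge -> no flip
Dir W: first cell '.' (not opp) -> no flip
Dir E: edge -> no flip
Dir SW: edge -> no flip
Dir S: edge -> no flip
Dir SE: edge -> no flip
All flips: (4,4)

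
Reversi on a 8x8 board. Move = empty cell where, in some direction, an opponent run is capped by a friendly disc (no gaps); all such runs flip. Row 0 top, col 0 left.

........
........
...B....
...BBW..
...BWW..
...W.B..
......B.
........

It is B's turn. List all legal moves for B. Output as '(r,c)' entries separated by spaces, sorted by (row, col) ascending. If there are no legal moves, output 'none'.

(2,4): no bracket -> illegal
(2,5): flips 2 -> legal
(2,6): no bracket -> illegal
(3,6): flips 1 -> legal
(4,2): no bracket -> illegal
(4,6): flips 2 -> legal
(5,2): no bracket -> illegal
(5,4): flips 1 -> legal
(5,6): flips 1 -> legal
(6,2): no bracket -> illegal
(6,3): flips 1 -> legal
(6,4): no bracket -> illegal

Answer: (2,5) (3,6) (4,6) (5,4) (5,6) (6,3)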